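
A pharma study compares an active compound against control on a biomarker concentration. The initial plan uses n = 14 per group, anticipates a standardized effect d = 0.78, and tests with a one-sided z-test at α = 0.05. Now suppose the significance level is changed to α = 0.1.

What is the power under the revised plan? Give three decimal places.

δ = d·√(n/2) = 0.78 × √(14/2) = 2.0637 (unchanged). New critical value: z_{0.1} = 1.282.
Revised power = P(Z > 1.282 − δ) = Φ(0.782) = 0.7829.

Power ≈ 0.783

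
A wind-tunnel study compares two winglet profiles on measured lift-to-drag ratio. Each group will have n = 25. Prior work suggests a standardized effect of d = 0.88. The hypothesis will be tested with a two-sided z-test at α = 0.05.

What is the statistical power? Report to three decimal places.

Noncentrality parameter: δ = d·√(n/2) = 0.88 × √(25/2) = 3.1113
Critical value for a two-sided test at α = 0.05: z_{α/2} = 1.960.
Power = Φ(δ − 1.960) + Φ(−δ − 1.960) = Φ(1.151) + Φ(-5.071) = 0.8752 + 0.0000 = 0.8752.

Power ≈ 0.875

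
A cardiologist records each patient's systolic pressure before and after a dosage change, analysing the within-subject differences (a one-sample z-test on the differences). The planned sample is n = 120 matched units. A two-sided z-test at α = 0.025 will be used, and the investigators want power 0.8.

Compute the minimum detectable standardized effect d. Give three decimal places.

d ≈ 0.281

Required noncentrality: δ = z_{0.0125} + z_{0.20} = 2.241 + 0.842 = 3.083.
(The second rejection-region term Φ(−δ − z_{α/2}) is negligible and dropped.)
δ = d·√n ⇒ d = δ/√n = 3.083/√120 = 0.2814.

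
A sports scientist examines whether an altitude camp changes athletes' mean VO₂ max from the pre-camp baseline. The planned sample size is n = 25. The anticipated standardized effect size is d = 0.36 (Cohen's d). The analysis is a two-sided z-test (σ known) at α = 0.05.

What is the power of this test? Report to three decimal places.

Noncentrality parameter: δ = d·√n = 0.36 × √25 = 1.8000
Two-sided α = 0.05 → critical value z_{0.025} = 1.960.
Power = Φ(δ − 1.960) + Φ(−δ − 1.960) = Φ(-0.160) + Φ(-3.760) = 0.4365 + 0.0001 = 0.4365.

Power ≈ 0.437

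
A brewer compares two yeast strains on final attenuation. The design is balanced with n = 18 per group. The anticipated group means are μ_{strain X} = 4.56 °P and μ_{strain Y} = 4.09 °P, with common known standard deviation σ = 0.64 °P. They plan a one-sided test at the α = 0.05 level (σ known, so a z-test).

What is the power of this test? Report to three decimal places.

Standardized effect: d = |μ_{strain X} − μ_{strain Y}| / σ = |4.56 − 4.09| / 0.64 = 0.7344
Noncentrality parameter: δ = d·√(n/2) = 0.7344 × √(18/2) = 2.2031
Critical value for a one-sided test at α = 0.05: z_α = 1.645.
Power = Φ(δ − 1.645) = Φ(0.558) = 0.7117.

Power ≈ 0.712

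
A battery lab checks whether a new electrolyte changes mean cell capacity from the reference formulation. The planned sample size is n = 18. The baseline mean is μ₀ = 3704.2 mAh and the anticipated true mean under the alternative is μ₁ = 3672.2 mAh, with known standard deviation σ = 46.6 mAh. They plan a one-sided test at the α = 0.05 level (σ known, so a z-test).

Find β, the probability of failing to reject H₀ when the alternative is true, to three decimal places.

β ≈ 0.102

Standardized effect: d = |μ₁ − μ₀| / σ = |3672.2 − 3704.2| / 46.6 = 0.6867
Noncentrality parameter: δ = d·√n = 0.6867 × √18 = 2.9134
Critical value for a one-sided test at α = 0.05: z_α = 1.645.
Power = P(Z > 1.645 − δ) = Φ(1.269) = 0.8977.
Type II error: β = 1 − power = 1 − 0.8977 = 0.1023.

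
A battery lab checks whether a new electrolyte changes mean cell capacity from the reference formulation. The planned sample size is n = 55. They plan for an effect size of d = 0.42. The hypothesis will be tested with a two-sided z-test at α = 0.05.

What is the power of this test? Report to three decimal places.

Power ≈ 0.876

Noncentrality parameter: δ = d·√n = 0.42 × √55 = 3.1148
Critical value for a two-sided test at α = 0.05: z_{α/2} = 1.960.
Power = Φ(δ − 1.960) + Φ(−δ − 1.960) = Φ(1.155) + Φ(-5.075) = 0.8759 + 0.0000 = 0.8759.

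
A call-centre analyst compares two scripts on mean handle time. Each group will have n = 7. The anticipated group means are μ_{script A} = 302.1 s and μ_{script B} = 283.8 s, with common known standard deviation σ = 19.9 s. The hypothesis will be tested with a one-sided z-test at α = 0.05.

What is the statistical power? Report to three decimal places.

Power ≈ 0.530

Standardized effect: d = |μ_{script A} − μ_{script B}| / σ = |302.1 − 283.8| / 19.9 = 0.9196
Noncentrality parameter: δ = d·√(n/2) = 0.9196 × √(7/2) = 1.7204
Critical value for a one-sided test at α = 0.05: z_α = 1.645.
Power = Φ(δ − 1.645) = Φ(0.076) = 0.5301.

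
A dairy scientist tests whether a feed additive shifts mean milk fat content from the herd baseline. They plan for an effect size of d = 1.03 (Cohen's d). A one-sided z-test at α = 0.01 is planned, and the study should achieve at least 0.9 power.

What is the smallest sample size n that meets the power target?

For power 0.9 need Φ(δ − z_{0.01}) = 0.9, so δ = z_{0.01} + z_{0.10} = 2.326 + 1.282 = 3.608.
δ = d·√n ⇒ n = (δ/d)² = (3.608 / 1.03)² = 12.27.
Rounding up, n = 13.

n = 13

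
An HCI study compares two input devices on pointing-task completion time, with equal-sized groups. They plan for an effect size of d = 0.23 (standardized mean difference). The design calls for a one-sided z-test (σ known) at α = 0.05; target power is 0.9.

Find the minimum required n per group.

Set Φ(δ − 1.645) = 0.9; then δ − 1.645 = Φ⁻¹(0.9) = 1.282, giving δ = 2.926.
δ = d·√(n/2) ⇒ n = 2(δ/d)² = 2 × (2.926 / 0.23)² = 323.77.
Rounding up, n = 324 per group.

n = 324 per group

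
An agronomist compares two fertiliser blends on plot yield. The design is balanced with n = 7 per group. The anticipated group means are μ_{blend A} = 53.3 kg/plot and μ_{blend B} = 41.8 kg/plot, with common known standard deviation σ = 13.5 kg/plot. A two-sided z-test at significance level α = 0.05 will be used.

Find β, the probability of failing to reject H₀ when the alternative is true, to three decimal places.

β ≈ 0.643

Standardized effect: d = |μ_{blend A} − μ_{blend B}| / σ = |53.3 − 41.8| / 13.5 = 0.8519
Noncentrality parameter: δ = d·√(n/2) = 0.8519 × √(7/2) = 1.5937
Two-sided α = 0.05 → critical value z_{0.025} = 1.960.
Power = Φ(δ − 1.960) + Φ(−δ − 1.960) = Φ(-0.366) + Φ(-3.554) = 0.3571 + 0.0002 = 0.3573.
Type II error: β = 1 − power = 1 − 0.3573 = 0.6427.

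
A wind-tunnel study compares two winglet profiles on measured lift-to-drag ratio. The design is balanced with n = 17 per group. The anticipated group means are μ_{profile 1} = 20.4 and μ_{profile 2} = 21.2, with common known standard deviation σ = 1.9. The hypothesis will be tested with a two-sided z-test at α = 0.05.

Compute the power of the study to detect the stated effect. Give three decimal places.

Power ≈ 0.233

Standardized effect: d = |μ_{profile 1} − μ_{profile 2}| / σ = |20.4 − 21.2| / 1.9 = 0.4211
Noncentrality parameter: δ = d·√(n/2) = 0.4211 × √(17/2) = 1.2276
Two-sided α = 0.05 → critical value z_{0.025} = 1.960.
Power = Φ(δ − 1.960) + Φ(−δ − 1.960) = Φ(-0.732) + Φ(-3.188) = 0.2320 + 0.0007 = 0.2327.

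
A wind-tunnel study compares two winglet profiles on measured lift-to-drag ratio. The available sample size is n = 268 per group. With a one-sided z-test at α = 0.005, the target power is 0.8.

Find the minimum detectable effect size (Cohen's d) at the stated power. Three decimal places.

Need Φ(δ − 2.576) = 0.8, so δ = 2.576 + 0.842 = 3.417.
δ = d·√(n/2) ⇒ d = δ/√(n/2) = 3.417/√(268/2) = 0.2952.

d ≈ 0.295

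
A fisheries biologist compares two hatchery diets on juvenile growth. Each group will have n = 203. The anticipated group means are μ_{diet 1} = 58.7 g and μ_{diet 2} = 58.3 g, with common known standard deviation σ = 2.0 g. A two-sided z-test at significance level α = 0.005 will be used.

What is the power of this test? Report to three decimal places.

Power ≈ 0.214

Standardized effect: d = |μ_{diet 1} − μ_{diet 2}| / σ = |58.7 − 58.3| / 2.0 = 0.2000
Noncentrality parameter: δ = d·√(n/2) = 0.2000 × √(203/2) = 2.0149
Two-sided α = 0.005 → critical value z_{0.0025} = 2.807.
Power = Φ(δ − 2.807) + Φ(−δ − 2.807) = Φ(-0.792) + Φ(-4.822) = 0.2142 + 0.0000 = 0.2142.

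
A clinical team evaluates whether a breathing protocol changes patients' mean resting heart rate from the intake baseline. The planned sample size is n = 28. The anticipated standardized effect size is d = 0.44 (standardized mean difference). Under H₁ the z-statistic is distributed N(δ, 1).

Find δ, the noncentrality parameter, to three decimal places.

The noncentrality parameter scales effect size by the design's sample-size factor: δ = d·√n = 0.44 × √28 = 2.3283

δ ≈ 2.328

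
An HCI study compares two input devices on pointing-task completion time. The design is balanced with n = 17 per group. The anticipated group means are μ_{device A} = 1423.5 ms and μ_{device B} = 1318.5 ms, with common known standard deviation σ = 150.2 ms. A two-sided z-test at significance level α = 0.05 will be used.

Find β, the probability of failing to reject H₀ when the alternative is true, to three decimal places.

Standardized effect: d = |μ_{device A} − μ_{device B}| / σ = |1423.5 − 1318.5| / 150.2 = 0.6991
Noncentrality parameter: δ = d·√(n/2) = 0.6991 × √(17/2) = 2.0381
Two-sided α = 0.05 → critical value z_{0.025} = 1.960.
Power = Φ(δ − 1.960) + Φ(−δ − 1.960) = Φ(0.078) + Φ(-3.998) = 0.5311 + 0.0000 = 0.5312.
Type II error: β = 1 − power = 1 − 0.5312 = 0.4688.

β ≈ 0.469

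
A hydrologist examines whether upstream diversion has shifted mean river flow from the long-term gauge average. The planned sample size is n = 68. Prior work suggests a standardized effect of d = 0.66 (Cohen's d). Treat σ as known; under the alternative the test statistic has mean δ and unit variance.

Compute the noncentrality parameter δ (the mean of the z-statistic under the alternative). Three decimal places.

δ ≈ 5.442

δ = d·√n = 0.66 × √68 = 5.4425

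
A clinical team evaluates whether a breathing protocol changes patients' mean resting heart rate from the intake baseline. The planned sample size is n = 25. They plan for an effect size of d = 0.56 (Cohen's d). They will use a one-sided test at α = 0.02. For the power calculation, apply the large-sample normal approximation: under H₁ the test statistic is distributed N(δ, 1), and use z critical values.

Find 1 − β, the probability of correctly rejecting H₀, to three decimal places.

Power ≈ 0.772

Noncentrality parameter: δ = d·√n = 0.56 × √25 = 2.8000
One-sided α = 0.02 → critical value z_{0.02} = 2.054.
Power = P(Z > 2.054 − δ) = Φ(0.746) = 0.7722.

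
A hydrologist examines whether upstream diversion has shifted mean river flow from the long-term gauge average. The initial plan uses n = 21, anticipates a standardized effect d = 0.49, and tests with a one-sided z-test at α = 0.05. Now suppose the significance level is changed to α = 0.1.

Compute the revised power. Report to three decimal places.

Power ≈ 0.832

δ = d·√n = 0.49 × √21 = 2.2455 (unchanged). New critical value: z_{0.1} = 1.282.
Revised power = P(Z > 1.282 − δ) = Φ(0.964) = 0.8325.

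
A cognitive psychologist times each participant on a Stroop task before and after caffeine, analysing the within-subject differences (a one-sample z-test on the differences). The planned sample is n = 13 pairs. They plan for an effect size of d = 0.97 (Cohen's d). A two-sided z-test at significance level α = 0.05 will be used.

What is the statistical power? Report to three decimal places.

Noncentrality parameter: δ = d·√n = 0.97 × √13 = 3.4974
Two-sided α = 0.05 → critical value z_{0.025} = 1.960.
Power = Φ(δ − 1.960) + Φ(−δ − 1.960) = Φ(1.537) + Φ(-5.457) = 0.9379 + 0.0000 = 0.9379.

Power ≈ 0.938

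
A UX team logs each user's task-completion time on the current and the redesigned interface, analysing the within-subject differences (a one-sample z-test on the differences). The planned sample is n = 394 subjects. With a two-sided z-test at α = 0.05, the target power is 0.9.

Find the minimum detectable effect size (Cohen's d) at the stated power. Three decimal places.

Need Φ(δ − 1.960) = 0.9, so δ = 1.960 + 1.282 = 3.242.
(The second rejection-region term Φ(−δ − z_{α/2}) is negligible and dropped.)
δ = d·√n ⇒ d = δ/√n = 3.242/√394 = 0.1633.

d ≈ 0.163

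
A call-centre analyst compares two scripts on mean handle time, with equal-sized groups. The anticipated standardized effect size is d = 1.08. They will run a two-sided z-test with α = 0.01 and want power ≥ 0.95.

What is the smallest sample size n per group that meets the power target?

n = 31 per group

For power 0.95 need Φ(δ − z_{0.005}) = 0.95, so δ = z_{0.005} + z_{0.05} = 2.576 + 1.645 = 4.221.
(Ignoring the negligible lower-tail rejection probability gives the usual closed-form inversion.)
δ = d·√(n/2) ⇒ n = 2(δ/d)² = 2 × (4.221 / 1.08)² = 30.55.
Round up to the next whole unit.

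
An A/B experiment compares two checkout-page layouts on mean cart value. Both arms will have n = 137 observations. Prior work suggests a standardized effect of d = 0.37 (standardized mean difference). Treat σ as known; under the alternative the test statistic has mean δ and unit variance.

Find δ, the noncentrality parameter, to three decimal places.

δ = d·√(n/2) = 0.37 × √(137/2) = 3.0623

δ ≈ 3.062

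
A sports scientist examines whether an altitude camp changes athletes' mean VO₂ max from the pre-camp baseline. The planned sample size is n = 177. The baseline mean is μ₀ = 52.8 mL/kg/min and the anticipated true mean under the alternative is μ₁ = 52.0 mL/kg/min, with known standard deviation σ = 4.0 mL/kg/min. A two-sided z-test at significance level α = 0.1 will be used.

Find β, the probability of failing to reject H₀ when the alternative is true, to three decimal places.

Standardized effect: d = |μ₁ − μ₀| / σ = |52.0 − 52.8| / 4.0 = 0.2000
Noncentrality parameter: δ = d·√n = 0.2000 × √177 = 2.6608
Critical value for a two-sided test at α = 0.1: z_{α/2} = 1.645.
Power = Φ(δ − 1.645) + Φ(−δ − 1.645) = Φ(1.016) + Φ(-4.306) = 0.8452 + 0.0000 = 0.8452.
Type II error: β = 1 − power = 1 − 0.8452 = 0.1548.

β ≈ 0.155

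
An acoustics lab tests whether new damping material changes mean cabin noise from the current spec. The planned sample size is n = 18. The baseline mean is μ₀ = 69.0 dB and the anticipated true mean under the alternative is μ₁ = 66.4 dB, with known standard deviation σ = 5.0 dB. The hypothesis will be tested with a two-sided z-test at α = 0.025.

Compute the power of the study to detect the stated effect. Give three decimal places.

Power ≈ 0.486

Standardized effect: d = |μ₁ − μ₀| / σ = |66.4 − 69.0| / 5.0 = 0.5200
Noncentrality parameter: δ = d·√n = 0.5200 × √18 = 2.2062
Two-sided α = 0.025 → critical value z_{0.0125} = 2.241.
Power = Φ(δ − 2.241) + Φ(−δ − 2.241) = Φ(-0.035) + Φ(-4.448) = 0.4859 + 0.0000 = 0.4860.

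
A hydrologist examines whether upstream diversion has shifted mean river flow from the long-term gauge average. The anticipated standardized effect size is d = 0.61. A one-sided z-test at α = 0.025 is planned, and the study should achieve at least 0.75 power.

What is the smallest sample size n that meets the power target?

n = 19

Set Φ(δ − 1.960) = 0.75; then δ − 1.960 = Φ⁻¹(0.75) = 0.674, giving δ = 2.634.
δ = d·√n ⇒ n = (δ/d)² = (2.634 / 0.61)² = 18.65.
Round up to the next whole unit.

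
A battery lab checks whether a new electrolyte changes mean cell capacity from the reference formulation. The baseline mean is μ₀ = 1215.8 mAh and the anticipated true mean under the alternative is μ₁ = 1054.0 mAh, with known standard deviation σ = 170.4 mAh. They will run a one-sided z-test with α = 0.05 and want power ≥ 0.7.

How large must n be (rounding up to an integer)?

n = 6

Standardized effect: d = |μ₁ − μ₀| / σ = |1054.0 − 1215.8| / 170.4 = 0.9495
For power 0.7 need Φ(δ − z_{0.05}) = 0.7, so δ = z_{0.05} + z_{0.30} = 1.645 + 0.524 = 2.169.
δ = d·√n ⇒ n = (δ/d)² = (2.169 / 0.9495)² = 5.22.
Round up to the next whole unit.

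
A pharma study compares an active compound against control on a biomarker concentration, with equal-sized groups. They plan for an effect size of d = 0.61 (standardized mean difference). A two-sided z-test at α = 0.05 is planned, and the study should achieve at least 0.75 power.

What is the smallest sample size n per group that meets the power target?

n = 38 per group

For power 0.75 need Φ(δ − z_{0.025}) = 0.75, so δ = z_{0.025} + z_{0.25} = 1.960 + 0.674 = 2.634.
(For δ > 0 the lower-tail rejection region contributes negligibly to power, so the one-term inversion is standard.)
δ = d·√(n/2) ⇒ n = 2(δ/d)² = 2 × (2.634 / 0.61)² = 37.30.
Round up to the next whole unit.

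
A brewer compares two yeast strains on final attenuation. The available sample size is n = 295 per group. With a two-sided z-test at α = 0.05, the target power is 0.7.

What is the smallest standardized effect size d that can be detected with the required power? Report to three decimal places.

d ≈ 0.205

Need Φ(δ − 1.960) = 0.7, so δ = 1.960 + 0.524 = 2.484.
(The second rejection-region term Φ(−δ − z_{α/2}) is negligible and dropped.)
δ = d·√(n/2) ⇒ d = δ/√(n/2) = 2.484/√(295/2) = 0.2046.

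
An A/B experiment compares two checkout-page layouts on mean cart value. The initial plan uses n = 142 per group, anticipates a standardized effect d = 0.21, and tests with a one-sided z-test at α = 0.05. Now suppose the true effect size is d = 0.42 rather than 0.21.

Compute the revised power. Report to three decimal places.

With d = 0.42: δ = d·√(n/2) = 0.42 × √(142/2) = 3.5390. Critical value z_{0.05} = 1.645.
Revised power = P(Z > 1.645 − δ) = Φ(1.894) = 0.9709.

Power ≈ 0.971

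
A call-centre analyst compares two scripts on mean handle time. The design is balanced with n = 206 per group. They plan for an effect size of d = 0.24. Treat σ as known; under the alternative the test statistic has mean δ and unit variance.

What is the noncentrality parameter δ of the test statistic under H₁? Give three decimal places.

The noncentrality parameter scales effect size by the design's sample-size factor: δ = d·√(n/2) = 0.24 × √(206/2) = 2.4357

δ ≈ 2.436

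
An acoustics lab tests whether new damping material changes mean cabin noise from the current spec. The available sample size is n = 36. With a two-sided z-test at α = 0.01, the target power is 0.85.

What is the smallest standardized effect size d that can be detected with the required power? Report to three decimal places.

Need Φ(δ − 2.576) = 0.85, so δ = 2.576 + 1.036 = 3.612.
(Lower-tail contribution to power is negligible for δ > 0.)
δ = d·√n ⇒ d = δ/√n = 3.612/√36 = 0.6020.

d ≈ 0.602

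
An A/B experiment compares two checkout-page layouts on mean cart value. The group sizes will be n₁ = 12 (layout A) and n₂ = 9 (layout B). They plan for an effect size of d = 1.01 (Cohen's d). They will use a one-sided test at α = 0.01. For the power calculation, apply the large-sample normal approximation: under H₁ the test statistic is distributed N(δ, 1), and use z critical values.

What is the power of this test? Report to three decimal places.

Noncentrality parameter: δ = d / √(1/n₁ + 1/n₂) = 1.01 / √(1/12 + 1/9) = 2.2905
One-sided α = 0.01 → critical value z_{0.01} = 2.326.
Power = P(Z > 2.326 − δ) = Φ(-0.036) = 0.4857.

Power ≈ 0.486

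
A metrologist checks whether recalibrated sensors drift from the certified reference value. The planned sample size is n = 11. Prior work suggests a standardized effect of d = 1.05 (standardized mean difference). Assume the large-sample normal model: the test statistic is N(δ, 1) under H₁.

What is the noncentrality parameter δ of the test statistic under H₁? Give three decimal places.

δ = d·√n = 1.05 × √11 = 3.4825

δ ≈ 3.482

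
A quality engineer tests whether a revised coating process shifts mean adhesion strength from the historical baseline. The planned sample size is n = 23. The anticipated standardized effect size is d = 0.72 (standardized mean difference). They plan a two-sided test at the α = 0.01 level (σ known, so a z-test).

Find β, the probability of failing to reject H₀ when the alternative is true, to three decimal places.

β ≈ 0.190

Noncentrality parameter: δ = d·√n = 0.72 × √23 = 3.4530
Two-sided α = 0.01 → critical value z_{0.005} = 2.576.
Power = Φ(δ − 2.576) + Φ(−δ − 2.576) = Φ(0.877) + Φ(-6.029) = 0.8098 + 0.0000 = 0.8098.
Type II error: β = 1 − power = 1 − 0.8098 = 0.1902.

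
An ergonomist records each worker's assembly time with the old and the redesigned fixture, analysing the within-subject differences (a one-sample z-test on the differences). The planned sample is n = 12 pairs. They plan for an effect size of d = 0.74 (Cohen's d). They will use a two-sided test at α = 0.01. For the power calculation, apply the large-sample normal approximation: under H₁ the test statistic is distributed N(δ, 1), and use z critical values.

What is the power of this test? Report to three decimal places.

Noncentrality parameter: δ = d·√n = 0.74 × √12 = 2.5634
Critical value for a two-sided test at α = 0.01: z_{α/2} = 2.576.
Power = Φ(δ − 2.576) + Φ(−δ − 2.576) = Φ(-0.012) + Φ(-5.139) = 0.4951 + 0.0000 = 0.4951.

Power ≈ 0.495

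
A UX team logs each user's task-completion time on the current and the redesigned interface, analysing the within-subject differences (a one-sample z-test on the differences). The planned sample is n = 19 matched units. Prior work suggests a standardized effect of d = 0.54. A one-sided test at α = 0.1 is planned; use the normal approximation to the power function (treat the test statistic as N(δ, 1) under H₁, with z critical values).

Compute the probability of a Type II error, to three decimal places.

Noncentrality parameter: δ = d·√n = 0.54 × √19 = 2.3538
Critical value for a one-sided test at α = 0.1: z_α = 1.282.
Power = Φ(δ − 1.282) = Φ(1.072) = 0.8582.
Type II error: β = 1 − power = 1 − 0.8582 = 0.1418.

β ≈ 0.142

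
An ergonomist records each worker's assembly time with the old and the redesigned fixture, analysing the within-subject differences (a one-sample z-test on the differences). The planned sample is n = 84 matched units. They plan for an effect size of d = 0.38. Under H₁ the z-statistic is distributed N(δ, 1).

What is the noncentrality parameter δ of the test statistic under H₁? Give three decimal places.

δ = d·√n = 0.38 × √84 = 3.4828

δ ≈ 3.483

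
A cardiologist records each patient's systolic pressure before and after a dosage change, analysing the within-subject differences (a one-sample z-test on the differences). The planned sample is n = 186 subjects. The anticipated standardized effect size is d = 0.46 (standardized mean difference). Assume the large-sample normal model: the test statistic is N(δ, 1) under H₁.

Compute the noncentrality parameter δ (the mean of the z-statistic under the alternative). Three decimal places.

δ = d·√n = 0.46 × √186 = 6.2736

δ ≈ 6.274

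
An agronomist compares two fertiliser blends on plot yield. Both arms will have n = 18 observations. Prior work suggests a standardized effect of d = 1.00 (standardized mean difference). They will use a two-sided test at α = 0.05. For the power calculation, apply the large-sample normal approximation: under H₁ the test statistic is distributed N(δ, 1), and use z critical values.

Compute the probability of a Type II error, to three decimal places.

Noncentrality parameter: λ = d·√(n/2) = 1.00 × √(18/2) = 3.0000
Critical value for a two-sided test at α = 0.05: z_{α/2} = 1.960.
Power = Φ(λ − 1.960) + Φ(−λ − 1.960) = Φ(1.040) + Φ(-4.960) = 0.8508 + 0.0000 = 0.8508.
Type II error: β = 1 − power = 1 − 0.8508 = 0.1492.

β ≈ 0.149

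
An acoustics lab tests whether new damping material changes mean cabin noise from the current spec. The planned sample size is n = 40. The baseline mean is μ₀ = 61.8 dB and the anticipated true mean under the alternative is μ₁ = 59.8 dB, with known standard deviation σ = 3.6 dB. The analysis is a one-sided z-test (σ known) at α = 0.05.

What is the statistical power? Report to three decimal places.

Power ≈ 0.969

Standardized effect: d = |μ₁ − μ₀| / σ = |59.8 − 61.8| / 3.6 = 0.5556
Noncentrality parameter: δ = d·√n = 0.5556 × √40 = 3.5136
One-sided α = 0.05 → critical value z_{0.05} = 1.645.
Power = Φ(δ − 1.645) = Φ(1.869) = 0.9692.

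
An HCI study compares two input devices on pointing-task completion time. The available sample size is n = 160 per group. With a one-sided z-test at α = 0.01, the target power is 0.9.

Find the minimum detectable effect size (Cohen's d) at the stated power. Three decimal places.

Required noncentrality: δ = z_{0.01} + z_{0.10} = 2.326 + 1.282 = 3.608.
δ = d·√(n/2) ⇒ d = δ/√(n/2) = 3.608/√(160/2) = 0.4034.

d ≈ 0.403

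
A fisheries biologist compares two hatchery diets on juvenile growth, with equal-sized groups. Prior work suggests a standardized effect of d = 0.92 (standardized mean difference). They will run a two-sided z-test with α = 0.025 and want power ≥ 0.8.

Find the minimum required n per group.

n = 23 per group

Set Φ(δ − 2.241) = 0.8; then δ − 2.241 = Φ⁻¹(0.8) = 0.842, giving δ = 3.083.
(The Φ(−δ − z_{α/2}) term is vanishingly small for δ > 0 and is dropped in the standard sample-size formula.)
δ = d·√(n/2) ⇒ n = 2(δ/d)² = 2 × (3.083 / 0.92)² = 22.46.
Rounding up, n = 23 per group.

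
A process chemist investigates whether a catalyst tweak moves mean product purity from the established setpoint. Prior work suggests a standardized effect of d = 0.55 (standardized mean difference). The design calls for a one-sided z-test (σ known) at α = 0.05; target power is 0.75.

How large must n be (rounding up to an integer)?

Set Φ(δ − 1.645) = 0.75; then δ − 1.645 = Φ⁻¹(0.75) = 0.674, giving δ = 2.319.
δ = d·√n ⇒ n = (δ/d)² = (2.319 / 0.55)² = 17.78.
Rounding up, n = 18.

n = 18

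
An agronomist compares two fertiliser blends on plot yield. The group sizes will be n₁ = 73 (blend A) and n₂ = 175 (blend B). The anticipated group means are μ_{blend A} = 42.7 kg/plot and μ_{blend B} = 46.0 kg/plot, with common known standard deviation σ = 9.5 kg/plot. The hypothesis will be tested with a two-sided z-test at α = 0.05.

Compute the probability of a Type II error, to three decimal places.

β ≈ 0.297

Standardized effect: d = |μ_{blend A} − μ_{blend B}| / σ = |42.7 − 46.0| / 9.5 = 0.3474
Noncentrality parameter: δ = d / √(1/n₁ + 1/n₂) = 0.3474 / √(1/73 + 1/175) = 2.4931
Two-sided α = 0.05 → critical value z_{0.025} = 1.960.
Power = Φ(δ − 1.960) + Φ(−δ − 1.960) = Φ(0.533) + Φ(-4.453) = 0.7030 + 0.0000 = 0.7030.
Type II error: β = 1 − power = 1 − 0.7030 = 0.2970.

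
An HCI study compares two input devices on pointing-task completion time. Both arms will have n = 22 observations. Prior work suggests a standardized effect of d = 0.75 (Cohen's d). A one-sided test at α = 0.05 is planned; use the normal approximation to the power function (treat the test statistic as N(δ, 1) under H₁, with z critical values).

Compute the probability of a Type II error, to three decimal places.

Noncentrality parameter: δ = d·√(n/2) = 0.75 × √(22/2) = 2.4875
Critical value for a one-sided test at α = 0.05: z_α = 1.645.
Power = P(Z > 1.645 − δ) = Φ(0.843) = 0.8003.
Type II error: β = 1 − power = 1 − 0.8003 = 0.1997.

β ≈ 0.200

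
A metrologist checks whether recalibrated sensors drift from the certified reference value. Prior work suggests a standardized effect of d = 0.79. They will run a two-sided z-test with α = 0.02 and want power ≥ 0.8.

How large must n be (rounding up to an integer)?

n = 17

For power 0.8 need Φ(δ − z_{0.01}) = 0.8, so δ = z_{0.01} + z_{0.20} = 2.326 + 0.842 = 3.168.
(For δ > 0 the lower-tail rejection region contributes negligibly to power, so the one-term inversion is standard.)
δ = d·√n ⇒ n = (δ/d)² = (3.168 / 0.79)² = 16.08.
Rounding up, n = 17.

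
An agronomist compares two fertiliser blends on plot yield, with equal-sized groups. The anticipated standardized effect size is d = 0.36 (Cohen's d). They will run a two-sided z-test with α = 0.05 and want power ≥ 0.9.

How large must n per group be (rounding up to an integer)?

For power 0.9 need Φ(δ − z_{0.025}) = 0.9, so δ = z_{0.025} + z_{0.10} = 1.960 + 1.282 = 3.242.
(For δ > 0 the lower-tail rejection region contributes negligibly to power, so the one-term inversion is standard.)
δ = d·√(n/2) ⇒ n = 2(δ/d)² = 2 × (3.242 / 0.36)² = 162.15.
Rounding up, n = 163 per group.

n = 163 per group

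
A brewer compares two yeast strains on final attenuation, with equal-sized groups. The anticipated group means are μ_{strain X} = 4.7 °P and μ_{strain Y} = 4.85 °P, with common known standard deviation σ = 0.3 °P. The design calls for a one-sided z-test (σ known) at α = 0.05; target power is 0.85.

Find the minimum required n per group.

n = 58 per group

Standardized effect: d = |μ_{strain X} − μ_{strain Y}| / σ = |4.7 − 4.85| / 0.3 = 0.5000
Set Φ(δ − 1.645) = 0.85; then δ − 1.645 = Φ⁻¹(0.85) = 1.036, giving δ = 2.681.
δ = d·√(n/2) ⇒ n = 2(δ/d)² = 2 × (2.681 / 0.5000)² = 57.51.
Round up to the next whole unit.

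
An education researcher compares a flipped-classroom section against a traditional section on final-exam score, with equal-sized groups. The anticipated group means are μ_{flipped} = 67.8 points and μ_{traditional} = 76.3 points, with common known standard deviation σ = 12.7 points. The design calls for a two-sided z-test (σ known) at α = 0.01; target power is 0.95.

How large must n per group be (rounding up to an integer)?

Standardized effect: d = |μ_{flipped} − μ_{traditional}| / σ = |67.8 − 76.3| / 12.7 = 0.6693
Set Φ(δ − 2.576) = 0.95; then δ − 2.576 = Φ⁻¹(0.95) = 1.645, giving δ = 4.221.
(The Φ(−δ − z_{α/2}) term is vanishingly small for δ > 0 and is dropped in the standard sample-size formula.)
δ = d·√(n/2) ⇒ n = 2(δ/d)² = 2 × (4.221 / 0.6693)² = 79.54.
Rounding up, n = 80 per group.

n = 80 per group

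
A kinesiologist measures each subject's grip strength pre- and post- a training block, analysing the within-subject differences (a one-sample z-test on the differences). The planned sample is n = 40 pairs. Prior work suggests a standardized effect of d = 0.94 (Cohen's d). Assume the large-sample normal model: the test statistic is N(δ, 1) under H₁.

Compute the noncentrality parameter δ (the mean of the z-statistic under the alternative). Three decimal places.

The noncentrality parameter scales effect size by the design's sample-size factor: δ = d·√n = 0.94 × √40 = 5.9451

δ ≈ 5.945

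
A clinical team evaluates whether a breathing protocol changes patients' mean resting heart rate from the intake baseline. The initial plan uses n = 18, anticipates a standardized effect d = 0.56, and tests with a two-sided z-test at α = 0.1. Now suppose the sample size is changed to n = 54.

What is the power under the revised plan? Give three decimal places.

With n = 54: δ = d·√n = 0.56 × √54 = 4.1151. Critical value z_{0.05} = 1.645.
Revised power = Φ(δ − 1.645) + Φ(−δ − 1.645) = Φ(2.470) + Φ(-5.760) = 0.9932 + 0.0000 = 0.9932.

Power ≈ 0.993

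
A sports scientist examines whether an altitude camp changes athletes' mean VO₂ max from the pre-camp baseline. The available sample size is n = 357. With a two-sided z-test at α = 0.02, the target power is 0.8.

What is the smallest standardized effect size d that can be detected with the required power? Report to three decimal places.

Required noncentrality: δ = z_{0.01} + z_{0.20} = 2.326 + 0.842 = 3.168.
(Lower-tail contribution to power is negligible for δ > 0.)
δ = d·√n ⇒ d = δ/√n = 3.168/√357 = 0.1677.

d ≈ 0.168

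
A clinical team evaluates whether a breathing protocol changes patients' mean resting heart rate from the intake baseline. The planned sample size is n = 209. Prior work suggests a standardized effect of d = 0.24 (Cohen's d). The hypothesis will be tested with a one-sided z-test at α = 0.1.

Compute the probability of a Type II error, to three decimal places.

β ≈ 0.014

Noncentrality parameter: δ = d·√n = 0.24 × √209 = 3.4696
One-sided α = 0.1 → critical value z_{0.1} = 1.282.
Power = P(Z > 1.282 − δ) = Φ(2.188) = 0.9857.
Type II error: β = 1 − power = 1 − 0.9857 = 0.0143.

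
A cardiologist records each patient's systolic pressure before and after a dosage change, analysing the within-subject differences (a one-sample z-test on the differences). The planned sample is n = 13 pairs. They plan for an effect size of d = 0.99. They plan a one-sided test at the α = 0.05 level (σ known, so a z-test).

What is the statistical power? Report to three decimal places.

Noncentrality parameter: δ = d·√n = 0.99 × √13 = 3.5695
Critical value for a one-sided test at α = 0.05: z_α = 1.645.
Power = Φ(δ − 1.645) = Φ(1.925) = 0.9729.

Power ≈ 0.973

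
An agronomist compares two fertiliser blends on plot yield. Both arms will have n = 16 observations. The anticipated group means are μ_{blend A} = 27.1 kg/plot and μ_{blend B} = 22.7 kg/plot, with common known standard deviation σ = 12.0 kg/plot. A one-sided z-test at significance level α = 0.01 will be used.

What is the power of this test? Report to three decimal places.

Power ≈ 0.099

Standardized effect: d = |μ_{blend A} − μ_{blend B}| / σ = |27.1 − 22.7| / 12.0 = 0.3667
Noncentrality parameter: δ = d·√(n/2) = 0.3667 × √(16/2) = 1.0371
Critical value for a one-sided test at α = 0.01: z_α = 2.326.
Power = P(Z > 2.326 − δ) = Φ(-1.289) = 0.0987.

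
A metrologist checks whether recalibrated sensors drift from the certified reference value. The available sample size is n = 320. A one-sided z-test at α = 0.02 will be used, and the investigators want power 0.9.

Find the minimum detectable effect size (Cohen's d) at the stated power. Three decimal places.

d ≈ 0.186

Required noncentrality: δ = z_{0.02} + z_{0.10} = 2.054 + 1.282 = 3.335.
δ = d·√n ⇒ d = δ/√n = 3.335/√320 = 0.1864.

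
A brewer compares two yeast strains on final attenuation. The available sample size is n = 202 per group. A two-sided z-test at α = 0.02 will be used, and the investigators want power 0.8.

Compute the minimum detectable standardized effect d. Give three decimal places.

Required noncentrality: δ = z_{0.01} + z_{0.20} = 2.326 + 0.842 = 3.168.
(Lower-tail contribution to power is negligible for δ > 0.)
δ = d·√(n/2) ⇒ d = δ/√(n/2) = 3.168/√(202/2) = 0.3152.

d ≈ 0.315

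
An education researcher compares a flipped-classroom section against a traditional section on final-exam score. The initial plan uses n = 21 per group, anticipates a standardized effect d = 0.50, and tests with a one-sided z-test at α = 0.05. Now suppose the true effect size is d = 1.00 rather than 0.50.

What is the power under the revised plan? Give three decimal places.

Power ≈ 0.945

With d = 1.00: δ = d·√(n/2) = 1.00 × √(21/2) = 3.2404. Critical value z_{0.05} = 1.645.
Revised power = Φ(δ − 1.645) = Φ(1.596) = 0.9447.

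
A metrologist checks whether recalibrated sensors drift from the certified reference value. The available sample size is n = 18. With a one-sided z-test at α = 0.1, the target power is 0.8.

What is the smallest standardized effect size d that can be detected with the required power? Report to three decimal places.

d ≈ 0.500

Required noncentrality: δ = z_{0.1} + z_{0.20} = 1.282 + 0.842 = 2.123.
δ = d·√n ⇒ d = δ/√n = 2.123/√18 = 0.5004.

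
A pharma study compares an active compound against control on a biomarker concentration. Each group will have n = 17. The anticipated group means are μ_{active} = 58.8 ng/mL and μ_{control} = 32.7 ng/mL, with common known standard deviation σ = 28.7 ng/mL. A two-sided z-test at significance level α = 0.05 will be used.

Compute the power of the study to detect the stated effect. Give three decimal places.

Power ≈ 0.755

Standardized effect: d = |μ_{active} − μ_{control}| / σ = |58.8 − 32.7| / 28.7 = 0.9094
Noncentrality parameter: δ = d·√(n/2) = 0.9094 × √(17/2) = 2.6514
Two-sided α = 0.05 → critical value z_{0.025} = 1.960.
Power = Φ(δ − 1.960) + Φ(−δ − 1.960) = Φ(0.691) + Φ(-4.611) = 0.7553 + 0.0000 = 0.7553.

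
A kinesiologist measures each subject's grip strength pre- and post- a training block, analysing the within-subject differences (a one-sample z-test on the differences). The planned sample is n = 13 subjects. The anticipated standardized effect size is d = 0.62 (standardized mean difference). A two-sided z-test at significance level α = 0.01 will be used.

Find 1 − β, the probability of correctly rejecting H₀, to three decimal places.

Noncentrality parameter: δ = d·√n = 0.62 × √13 = 2.2354
Critical value for a two-sided test at α = 0.01: z_{α/2} = 2.576.
Power = Φ(δ − 2.576) + Φ(−δ − 2.576) = Φ(-0.340) + Φ(-4.811) = 0.3668 + 0.0000 = 0.3668.

Power ≈ 0.367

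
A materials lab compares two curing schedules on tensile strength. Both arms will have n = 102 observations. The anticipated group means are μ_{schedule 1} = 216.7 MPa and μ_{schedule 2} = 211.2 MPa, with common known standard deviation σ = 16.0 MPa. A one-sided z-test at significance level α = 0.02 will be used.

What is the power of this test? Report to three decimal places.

Power ≈ 0.656

Standardized effect: d = |μ_{schedule 1} − μ_{schedule 2}| / σ = |216.7 − 211.2| / 16.0 = 0.3438
Noncentrality parameter: δ = d·√(n/2) = 0.3438 × √(102/2) = 2.4549
One-sided α = 0.02 → critical value z_{0.02} = 2.054.
Power = P(Z > 2.054 − δ) = Φ(0.401) = 0.6558.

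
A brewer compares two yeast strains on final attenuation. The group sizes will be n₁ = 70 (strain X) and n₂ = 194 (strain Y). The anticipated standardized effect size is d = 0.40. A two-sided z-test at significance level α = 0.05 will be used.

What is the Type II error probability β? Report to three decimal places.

β ≈ 0.182

Noncentrality parameter: δ = d / √(1/n₁ + 1/n₂) = 0.40 / √(1/70 + 1/194) = 2.8689
Two-sided α = 0.05 → critical value z_{0.025} = 1.960.
Power = Φ(δ − 1.960) + Φ(−δ − 1.960) = Φ(0.909) + Φ(-4.829) = 0.8183 + 0.0000 = 0.8183.
Type II error: β = 1 − power = 1 − 0.8183 = 0.1817.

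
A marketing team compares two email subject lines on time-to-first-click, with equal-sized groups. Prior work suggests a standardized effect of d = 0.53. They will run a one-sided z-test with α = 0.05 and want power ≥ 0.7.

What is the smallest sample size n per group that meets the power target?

n = 34 per group

For power 0.7 need Φ(δ − z_{0.05}) = 0.7, so δ = z_{0.05} + z_{0.30} = 1.645 + 0.524 = 2.169.
δ = d·√(n/2) ⇒ n = 2(δ/d)² = 2 × (2.169 / 0.53)² = 33.50.
Rounding up, n = 34 per group.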